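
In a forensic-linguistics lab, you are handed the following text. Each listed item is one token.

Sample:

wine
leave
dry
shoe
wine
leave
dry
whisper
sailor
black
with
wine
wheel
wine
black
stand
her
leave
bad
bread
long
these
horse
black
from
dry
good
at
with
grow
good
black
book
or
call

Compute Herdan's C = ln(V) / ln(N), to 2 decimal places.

N = 35, V = 23.
ln(V) = 3.135494, ln(N) = 3.555348
C = 3.135494 / 3.555348 = 0.88

0.88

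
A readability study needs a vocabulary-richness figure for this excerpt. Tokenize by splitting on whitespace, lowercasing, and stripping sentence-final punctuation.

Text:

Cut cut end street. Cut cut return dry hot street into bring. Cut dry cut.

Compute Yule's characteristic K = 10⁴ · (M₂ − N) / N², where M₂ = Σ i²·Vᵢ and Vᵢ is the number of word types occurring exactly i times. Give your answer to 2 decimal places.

1511.11

Frequencies: cut:6, street:2, dry:2, end:1, return:1, hot:1, into:1, bring:1
N = 15. Frequency spectrum: V_1=5, V_2=2, V_6=1
M₂ = 1²·5 + 2²·2 + 6²·1 = 49
K = 10000 × (49 − 15) / 15² = 1511.11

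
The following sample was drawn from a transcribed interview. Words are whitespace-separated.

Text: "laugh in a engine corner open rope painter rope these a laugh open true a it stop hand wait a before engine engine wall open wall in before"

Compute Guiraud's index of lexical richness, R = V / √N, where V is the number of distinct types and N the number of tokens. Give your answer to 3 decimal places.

3.024

N = 28, V = 16.
√N = 5.291503
R = 16 / 5.291503 = 3.024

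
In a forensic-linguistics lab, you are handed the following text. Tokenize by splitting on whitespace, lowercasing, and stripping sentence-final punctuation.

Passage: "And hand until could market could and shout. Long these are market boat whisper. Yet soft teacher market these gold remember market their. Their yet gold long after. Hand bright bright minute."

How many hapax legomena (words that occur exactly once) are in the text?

Frequencies: market:4, and:2, hand:2, could:2, long:2, these:2, yet:2, gold:2, their:2, bright:2, until:1, shout:1, are:1, boat:1, whisper:1, soft:1, teacher:1, remember:1, after:1, minute:1
Hapax (freq=1): after, are, boat, minute, remember, shout, soft, teacher, until, whisper

10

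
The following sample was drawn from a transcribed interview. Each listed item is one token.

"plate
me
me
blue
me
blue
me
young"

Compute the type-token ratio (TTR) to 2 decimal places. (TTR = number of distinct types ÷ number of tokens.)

N = 8 tokens, V = 4 types.
TTR = V / N = 4 / 8 = 0.50

0.50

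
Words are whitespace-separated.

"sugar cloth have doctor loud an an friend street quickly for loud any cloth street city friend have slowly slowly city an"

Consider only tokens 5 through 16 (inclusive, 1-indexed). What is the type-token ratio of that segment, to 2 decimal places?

Segment tokens 5–16: loud, an, an, friend, street, quickly, for, loud, any, cloth, street, city
Segment N = 12, segment V = 9.
TTR = 9 / 12 = 0.75

0.75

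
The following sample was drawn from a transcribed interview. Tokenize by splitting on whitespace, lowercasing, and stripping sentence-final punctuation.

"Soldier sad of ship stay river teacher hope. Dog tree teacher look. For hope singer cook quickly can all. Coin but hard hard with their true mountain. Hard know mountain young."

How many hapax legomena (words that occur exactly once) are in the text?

Frequencies: hard:3, teacher:2, hope:2, mountain:2, soldier:1, sad:1, of:1, ship:1, stay:1, river:1, dog:1, tree:1, look:1, for:1, singer:1, cook:1, quickly:1, can:1, all:1, coin:1, … (6 more, each freq 1)
Hapax (freq=1): all, but, can, coin, cook, dog, for, know, look, of, quickly, river, sad, ship, singer, soldier, stay, their, tree, true, with, young

22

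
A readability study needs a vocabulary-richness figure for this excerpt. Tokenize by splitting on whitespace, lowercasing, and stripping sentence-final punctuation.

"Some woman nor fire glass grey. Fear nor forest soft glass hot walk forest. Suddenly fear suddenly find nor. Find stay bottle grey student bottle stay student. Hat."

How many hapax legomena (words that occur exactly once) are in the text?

7

Frequencies: nor:3, glass:2, grey:2, fear:2, forest:2, suddenly:2, find:2, stay:2, bottle:2, student:2, some:1, woman:1, fire:1, soft:1, hot:1, walk:1, hat:1
Hapax (freq=1): fire, hat, hot, soft, some, walk, woman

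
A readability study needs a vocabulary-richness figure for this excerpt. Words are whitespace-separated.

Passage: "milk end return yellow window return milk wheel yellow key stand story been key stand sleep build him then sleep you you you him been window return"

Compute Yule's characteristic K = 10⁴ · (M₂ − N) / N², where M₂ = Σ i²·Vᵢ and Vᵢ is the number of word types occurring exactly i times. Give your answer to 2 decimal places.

Frequencies: return:3, you:3, milk:2, yellow:2, window:2, key:2, stand:2, been:2, sleep:2, him:2, end:1, wheel:1, story:1, build:1, then:1
N = 27. Frequency spectrum: V_1=5, V_2=8, V_3=2
M₂ = 1²·5 + 2²·8 + 3²·2 = 55
K = 10000 × (55 − 27) / 27² = 384.09

384.09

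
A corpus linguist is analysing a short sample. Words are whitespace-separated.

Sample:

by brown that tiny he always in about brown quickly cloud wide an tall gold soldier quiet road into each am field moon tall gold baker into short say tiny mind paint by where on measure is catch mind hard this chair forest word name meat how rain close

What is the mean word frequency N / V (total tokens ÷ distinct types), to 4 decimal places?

1.1667

N = 49 tokens, V = 42 types.
Mean frequency = N / V = 49 / 42 = 1.1667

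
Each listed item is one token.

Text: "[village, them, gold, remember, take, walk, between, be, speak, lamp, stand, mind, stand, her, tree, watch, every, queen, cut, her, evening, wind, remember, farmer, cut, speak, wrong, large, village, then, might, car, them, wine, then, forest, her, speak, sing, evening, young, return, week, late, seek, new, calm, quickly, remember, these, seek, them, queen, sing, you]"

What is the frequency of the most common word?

3

Frequencies: them:3, remember:3, speak:3, her:3, village:2, stand:2, queen:2, cut:2, evening:2, then:2, sing:2, seek:2, gold:1, take:1, walk:1, between:1, be:1, lamp:1, mind:1, tree:1, … (19 more, each freq 1)
Most common: 'them' with frequency 3.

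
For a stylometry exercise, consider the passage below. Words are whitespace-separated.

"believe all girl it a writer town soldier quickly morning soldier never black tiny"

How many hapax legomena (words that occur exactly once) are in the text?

12

Frequencies: soldier:2, believe:1, all:1, girl:1, it:1, a:1, writer:1, town:1, quickly:1, morning:1, never:1, black:1, tiny:1
Hapax (freq=1): a, all, believe, black, girl, it, morning, never, quickly, tiny, town, writer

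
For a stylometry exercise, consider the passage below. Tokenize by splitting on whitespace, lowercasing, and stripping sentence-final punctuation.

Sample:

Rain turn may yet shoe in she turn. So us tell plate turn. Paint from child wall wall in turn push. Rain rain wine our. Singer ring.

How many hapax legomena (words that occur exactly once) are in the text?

16

Frequencies: turn:4, rain:3, in:2, wall:2, may:1, yet:1, shoe:1, she:1, so:1, us:1, tell:1, plate:1, paint:1, from:1, child:1, push:1, wine:1, our:1, singer:1, ring:1
Hapax (freq=1): child, from, may, our, paint, plate, push, ring, she, shoe, singer, so, tell, us, wine, yet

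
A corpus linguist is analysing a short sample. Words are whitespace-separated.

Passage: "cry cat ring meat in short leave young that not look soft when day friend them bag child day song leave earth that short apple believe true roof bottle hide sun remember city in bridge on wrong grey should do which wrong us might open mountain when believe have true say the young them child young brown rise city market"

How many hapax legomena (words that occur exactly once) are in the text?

33

Frequencies: young:3, in:2, short:2, leave:2, that:2, when:2, day:2, them:2, child:2, believe:2, true:2, city:2, wrong:2, cry:1, cat:1, ring:1, meat:1, not:1, look:1, soft:1, … (26 more, each freq 1)
Hapax (freq=1): apple, bag, bottle, bridge, brown, cat, cry, do, earth, friend, grey, have, hide, look, market, meat, might, mountain, not, on, open, remember, ring, rise, roof, say, should, soft, song, sun, the, us, which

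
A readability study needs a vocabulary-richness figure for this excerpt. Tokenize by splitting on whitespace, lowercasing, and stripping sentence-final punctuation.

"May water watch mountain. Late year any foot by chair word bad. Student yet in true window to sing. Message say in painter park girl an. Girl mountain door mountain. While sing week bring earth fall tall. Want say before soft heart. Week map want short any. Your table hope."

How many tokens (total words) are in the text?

Tokens: may, water, watch, mountain, late, year, any, foot, by, chair, word, bad, student, yet, in, true, window, to, sing, message, say, in, painter, park, girl, an, girl, mountain, door, mountain, while, sing, week, bring, earth, fall, tall, want, say, before, soft, heart, week, map, want, short, any, your, table, hope
N = 50

50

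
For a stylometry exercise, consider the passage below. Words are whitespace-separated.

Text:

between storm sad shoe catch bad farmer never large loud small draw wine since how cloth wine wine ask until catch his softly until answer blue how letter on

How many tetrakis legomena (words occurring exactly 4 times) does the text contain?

0

Frequencies: wine:3, catch:2, how:2, until:2, between:1, storm:1, sad:1, shoe:1, bad:1, farmer:1, never:1, large:1, loud:1, small:1, draw:1, since:1, cloth:1, ask:1, his:1, softly:1, … (4 more, each freq 1)
Words with frequency 4: (none)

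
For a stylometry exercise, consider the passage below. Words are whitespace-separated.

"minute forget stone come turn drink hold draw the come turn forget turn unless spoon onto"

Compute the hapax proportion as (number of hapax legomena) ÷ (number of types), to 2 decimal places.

Frequencies: turn:3, forget:2, come:2, minute:1, stone:1, drink:1, hold:1, draw:1, the:1, unless:1, spoon:1, onto:1
Hapax count = 9; type count = 12.
Ratio = 9 / 12 = 0.75

0.75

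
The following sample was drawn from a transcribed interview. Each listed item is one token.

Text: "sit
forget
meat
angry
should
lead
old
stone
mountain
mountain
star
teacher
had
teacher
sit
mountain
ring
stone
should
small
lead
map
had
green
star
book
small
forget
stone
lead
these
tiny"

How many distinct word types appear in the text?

19

Distinct types: {angry, book, forget, green, had, lead, map, meat, mountain, old, ring, should, sit, small, star, stone, teacher, these, tiny}
V = 19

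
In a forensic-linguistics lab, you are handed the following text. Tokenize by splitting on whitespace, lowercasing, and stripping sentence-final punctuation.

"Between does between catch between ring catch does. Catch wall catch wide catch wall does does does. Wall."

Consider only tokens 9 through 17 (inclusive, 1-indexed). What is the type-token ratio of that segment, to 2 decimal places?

0.44

Segment tokens 9–17: catch, wall, catch, wide, catch, wall, does, does, does
Segment N = 9, segment V = 4.
TTR = 4 / 9 = 0.44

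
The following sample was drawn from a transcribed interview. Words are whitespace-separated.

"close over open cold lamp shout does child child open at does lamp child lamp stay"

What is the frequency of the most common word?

3

Frequencies: lamp:3, child:3, open:2, does:2, close:1, over:1, cold:1, shout:1, at:1, stay:1
Most common: 'lamp' with frequency 3.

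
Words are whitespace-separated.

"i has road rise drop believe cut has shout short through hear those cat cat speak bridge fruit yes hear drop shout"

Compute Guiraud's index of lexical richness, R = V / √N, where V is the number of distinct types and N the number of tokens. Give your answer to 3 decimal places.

3.624

N = 22, V = 17.
√N = 4.690416
R = 17 / 4.690416 = 3.624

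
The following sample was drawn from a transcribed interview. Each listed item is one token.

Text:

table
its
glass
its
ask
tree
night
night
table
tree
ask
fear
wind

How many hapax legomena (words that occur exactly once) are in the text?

3

Frequencies: table:2, its:2, ask:2, tree:2, night:2, glass:1, fear:1, wind:1
Hapax (freq=1): fear, glass, wind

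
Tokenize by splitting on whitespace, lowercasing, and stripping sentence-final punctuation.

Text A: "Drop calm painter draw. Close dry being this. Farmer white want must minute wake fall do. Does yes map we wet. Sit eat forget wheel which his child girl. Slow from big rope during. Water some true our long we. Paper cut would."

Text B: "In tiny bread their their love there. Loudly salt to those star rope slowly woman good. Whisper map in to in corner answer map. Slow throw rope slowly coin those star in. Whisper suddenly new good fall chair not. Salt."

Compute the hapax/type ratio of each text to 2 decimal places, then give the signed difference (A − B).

0.39

A: hapax=41, V=42, ratio=0.98
B: hapax=16, V=27, ratio=0.59
Difference = 0.98 − 0.59 = 0.39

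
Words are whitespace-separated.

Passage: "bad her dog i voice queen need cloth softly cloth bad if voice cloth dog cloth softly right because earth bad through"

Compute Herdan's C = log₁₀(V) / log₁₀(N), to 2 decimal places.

0.85

N = 22, V = 14.
log₁₀(V) = 1.146128, log₁₀(N) = 1.342423
C = 1.146128 / 1.342423 = 0.85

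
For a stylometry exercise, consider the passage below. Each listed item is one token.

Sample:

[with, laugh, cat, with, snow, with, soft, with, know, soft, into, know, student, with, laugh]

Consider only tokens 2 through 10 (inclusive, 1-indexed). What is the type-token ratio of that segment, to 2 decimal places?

0.67

Segment tokens 2–10: laugh, cat, with, snow, with, soft, with, know, soft
Segment N = 9, segment V = 6.
TTR = 6 / 9 = 0.67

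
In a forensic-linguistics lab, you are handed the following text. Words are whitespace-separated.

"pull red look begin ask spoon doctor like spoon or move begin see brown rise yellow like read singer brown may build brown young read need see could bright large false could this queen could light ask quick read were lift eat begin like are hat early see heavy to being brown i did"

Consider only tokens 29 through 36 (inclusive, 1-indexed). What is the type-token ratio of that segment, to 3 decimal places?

0.875

Segment tokens 29–36: bright, large, false, could, this, queen, could, light
Segment N = 8, segment V = 7.
TTR = 7 / 8 = 0.875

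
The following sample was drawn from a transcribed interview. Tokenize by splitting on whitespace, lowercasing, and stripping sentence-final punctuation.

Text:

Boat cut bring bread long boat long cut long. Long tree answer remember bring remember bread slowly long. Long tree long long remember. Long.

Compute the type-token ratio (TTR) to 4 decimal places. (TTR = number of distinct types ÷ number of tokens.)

0.3750

N = 24 tokens, V = 9 types.
TTR = V / N = 9 / 24 = 0.3750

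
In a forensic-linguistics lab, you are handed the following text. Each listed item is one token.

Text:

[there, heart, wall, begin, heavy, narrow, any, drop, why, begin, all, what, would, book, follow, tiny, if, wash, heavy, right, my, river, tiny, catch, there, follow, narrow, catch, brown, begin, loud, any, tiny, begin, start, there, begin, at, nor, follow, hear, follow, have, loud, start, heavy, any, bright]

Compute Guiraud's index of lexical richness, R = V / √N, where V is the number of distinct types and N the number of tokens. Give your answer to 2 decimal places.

N = 48, V = 29.
√N = 6.928203
R = 29 / 6.928203 = 4.19

4.19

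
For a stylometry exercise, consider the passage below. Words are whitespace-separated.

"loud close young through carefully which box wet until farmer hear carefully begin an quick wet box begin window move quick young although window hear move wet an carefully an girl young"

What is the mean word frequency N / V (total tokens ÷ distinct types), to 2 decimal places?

N = 32 tokens, V = 18 types.
Mean frequency = N / V = 32 / 18 = 1.78

1.78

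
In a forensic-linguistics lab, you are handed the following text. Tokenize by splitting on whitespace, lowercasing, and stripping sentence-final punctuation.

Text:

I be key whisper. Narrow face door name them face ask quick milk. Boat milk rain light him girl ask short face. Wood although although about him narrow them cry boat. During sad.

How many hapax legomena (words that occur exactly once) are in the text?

Frequencies: face:3, narrow:2, them:2, ask:2, milk:2, boat:2, him:2, although:2, i:1, be:1, key:1, whisper:1, door:1, name:1, quick:1, rain:1, light:1, girl:1, short:1, wood:1, … (4 more, each freq 1)
Hapax (freq=1): about, be, cry, door, during, girl, i, key, light, name, quick, rain, sad, short, whisper, wood

16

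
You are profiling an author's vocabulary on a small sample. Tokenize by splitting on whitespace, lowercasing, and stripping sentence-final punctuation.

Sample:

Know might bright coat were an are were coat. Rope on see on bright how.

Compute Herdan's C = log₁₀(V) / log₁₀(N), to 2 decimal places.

0.89

N = 15, V = 11.
log₁₀(V) = 1.041393, log₁₀(N) = 1.176091
C = 1.041393 / 1.176091 = 0.89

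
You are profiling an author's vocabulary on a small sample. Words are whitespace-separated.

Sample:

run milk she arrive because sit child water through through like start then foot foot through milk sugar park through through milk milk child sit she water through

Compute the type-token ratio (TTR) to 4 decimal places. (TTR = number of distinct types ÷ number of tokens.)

0.5357

N = 28 tokens, V = 15 types.
TTR = V / N = 15 / 28 = 0.5357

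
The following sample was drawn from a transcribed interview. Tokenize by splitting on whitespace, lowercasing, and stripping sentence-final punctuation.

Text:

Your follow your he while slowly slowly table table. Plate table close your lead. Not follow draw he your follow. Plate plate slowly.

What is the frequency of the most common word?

Frequencies: your:4, follow:3, slowly:3, table:3, plate:3, he:2, while:1, close:1, lead:1, not:1, draw:1
Most common: 'your' with frequency 4.

4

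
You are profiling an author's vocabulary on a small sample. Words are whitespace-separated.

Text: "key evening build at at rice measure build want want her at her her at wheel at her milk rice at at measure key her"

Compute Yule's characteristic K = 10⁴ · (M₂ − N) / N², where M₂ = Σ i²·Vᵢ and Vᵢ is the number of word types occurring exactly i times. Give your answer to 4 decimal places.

1152.0000

Frequencies: at:7, her:5, key:2, build:2, rice:2, measure:2, want:2, evening:1, wheel:1, milk:1
N = 25. Frequency spectrum: V_1=3, V_2=5, V_5=1, V_7=1
M₂ = 1²·3 + 2²·5 + 5²·1 + 7²·1 = 97
K = 10000 × (97 − 25) / 25² = 1152.0000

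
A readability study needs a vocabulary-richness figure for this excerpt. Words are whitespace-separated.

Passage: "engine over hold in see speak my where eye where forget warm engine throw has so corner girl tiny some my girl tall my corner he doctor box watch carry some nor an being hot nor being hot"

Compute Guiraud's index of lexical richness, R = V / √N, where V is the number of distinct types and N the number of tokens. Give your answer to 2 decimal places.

N = 38, V = 28.
√N = 6.164414
R = 28 / 6.164414 = 4.54

4.54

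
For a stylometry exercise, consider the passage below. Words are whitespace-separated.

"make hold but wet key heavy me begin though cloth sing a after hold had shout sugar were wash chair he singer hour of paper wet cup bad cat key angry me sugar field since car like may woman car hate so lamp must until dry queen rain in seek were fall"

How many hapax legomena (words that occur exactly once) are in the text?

38

Frequencies: hold:2, wet:2, key:2, me:2, sugar:2, were:2, car:2, make:1, but:1, heavy:1, begin:1, though:1, cloth:1, sing:1, a:1, after:1, had:1, shout:1, wash:1, chair:1, … (25 more, each freq 1)
Hapax (freq=1): a, after, angry, bad, begin, but, cat, chair, cloth, cup, dry, fall, field, had, hate, he, heavy, hour, in, lamp, like, make, may, must, of, paper, queen, rain, seek, shout, since, sing, singer, so, though, until, wash, woman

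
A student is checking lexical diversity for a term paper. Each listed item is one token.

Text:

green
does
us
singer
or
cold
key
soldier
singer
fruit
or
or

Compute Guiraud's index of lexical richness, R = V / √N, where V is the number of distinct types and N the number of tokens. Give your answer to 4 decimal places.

2.5981

N = 12, V = 9.
√N = 3.464102
R = 9 / 3.464102 = 2.5981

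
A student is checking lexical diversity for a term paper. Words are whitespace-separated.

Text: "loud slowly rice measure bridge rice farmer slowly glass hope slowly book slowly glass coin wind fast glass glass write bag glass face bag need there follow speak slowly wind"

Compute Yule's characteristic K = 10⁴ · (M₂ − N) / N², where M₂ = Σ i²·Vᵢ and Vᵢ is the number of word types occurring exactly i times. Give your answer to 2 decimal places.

511.11

Frequencies: slowly:5, glass:5, rice:2, wind:2, bag:2, loud:1, measure:1, bridge:1, farmer:1, hope:1, book:1, coin:1, fast:1, write:1, face:1, need:1, there:1, follow:1, speak:1
N = 30. Frequency spectrum: V_1=14, V_2=3, V_5=2
M₂ = 1²·14 + 2²·3 + 5²·2 = 76
K = 10000 × (76 − 30) / 30² = 511.11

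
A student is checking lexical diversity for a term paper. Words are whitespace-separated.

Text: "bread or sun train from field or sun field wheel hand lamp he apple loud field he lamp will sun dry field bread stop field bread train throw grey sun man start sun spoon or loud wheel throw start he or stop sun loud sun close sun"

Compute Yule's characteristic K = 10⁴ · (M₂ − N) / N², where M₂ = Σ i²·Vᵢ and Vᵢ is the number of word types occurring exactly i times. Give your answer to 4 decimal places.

Frequencies: sun:8, field:5, or:4, bread:3, he:3, loud:3, train:2, wheel:2, lamp:2, stop:2, throw:2, start:2, from:1, hand:1, apple:1, will:1, dry:1, grey:1, man:1, spoon:1, … (1 more, each freq 1)
N = 47. Frequency spectrum: V_1=9, V_2=6, V_3=3, V_4=1, V_5=1, V_8=1
M₂ = 1²·9 + 2²·6 + 3²·3 + 4²·1 + 5²·1 + 8²·1 = 165
K = 10000 × (165 − 47) / 47² = 534.1784

534.1784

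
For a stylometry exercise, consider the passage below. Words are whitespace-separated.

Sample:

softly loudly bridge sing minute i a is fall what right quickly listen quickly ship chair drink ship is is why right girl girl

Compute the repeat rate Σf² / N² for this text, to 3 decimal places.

Frequencies: is:3, right:2, quickly:2, ship:2, girl:2, softly:1, loudly:1, bridge:1, sing:1, minute:1, i:1, a:1, fall:1, what:1, listen:1, chair:1, drink:1, why:1
Σf² = 38; N² = 576
Repeat rate = 38 / 576 = 0.066

0.066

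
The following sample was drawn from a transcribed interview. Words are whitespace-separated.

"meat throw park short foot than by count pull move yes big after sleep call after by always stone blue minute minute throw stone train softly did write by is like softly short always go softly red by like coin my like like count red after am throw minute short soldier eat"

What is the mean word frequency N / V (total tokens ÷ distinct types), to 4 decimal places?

1.6250

N = 52 tokens, V = 32 types.
Mean frequency = N / V = 52 / 32 = 1.6250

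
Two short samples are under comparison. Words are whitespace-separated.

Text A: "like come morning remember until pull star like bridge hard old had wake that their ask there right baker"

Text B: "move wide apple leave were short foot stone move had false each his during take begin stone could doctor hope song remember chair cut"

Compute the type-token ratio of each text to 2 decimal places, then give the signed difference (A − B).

0.03

TTR(A) = 18/19 = 0.95
TTR(B) = 22/24 = 0.92
Difference = 0.95 − 0.92 = 0.03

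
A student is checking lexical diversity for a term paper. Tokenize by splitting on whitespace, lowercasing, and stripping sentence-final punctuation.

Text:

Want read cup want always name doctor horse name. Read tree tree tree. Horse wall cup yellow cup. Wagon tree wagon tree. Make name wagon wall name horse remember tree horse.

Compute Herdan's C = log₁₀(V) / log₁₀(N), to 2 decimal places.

N = 31, V = 13.
log₁₀(V) = 1.113943, log₁₀(N) = 1.491362
C = 1.113943 / 1.491362 = 0.75

0.75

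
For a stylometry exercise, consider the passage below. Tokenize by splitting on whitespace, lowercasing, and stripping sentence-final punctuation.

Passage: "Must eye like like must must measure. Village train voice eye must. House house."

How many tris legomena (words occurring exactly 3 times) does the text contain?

0

Frequencies: must:4, eye:2, like:2, house:2, measure:1, village:1, train:1, voice:1
Words with frequency 3: (none)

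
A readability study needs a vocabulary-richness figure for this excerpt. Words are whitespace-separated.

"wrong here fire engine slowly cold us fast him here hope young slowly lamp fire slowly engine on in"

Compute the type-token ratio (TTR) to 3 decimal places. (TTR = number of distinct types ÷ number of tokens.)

0.737

N = 19 tokens, V = 14 types.
TTR = V / N = 14 / 19 = 0.737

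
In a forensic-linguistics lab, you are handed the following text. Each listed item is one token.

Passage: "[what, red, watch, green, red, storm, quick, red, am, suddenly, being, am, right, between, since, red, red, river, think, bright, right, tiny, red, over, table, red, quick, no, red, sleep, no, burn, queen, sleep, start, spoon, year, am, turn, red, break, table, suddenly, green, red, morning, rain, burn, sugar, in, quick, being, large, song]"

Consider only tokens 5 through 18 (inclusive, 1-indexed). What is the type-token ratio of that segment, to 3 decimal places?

Segment tokens 5–18: red, storm, quick, red, am, suddenly, being, am, right, between, since, red, red, river
Segment N = 14, segment V = 10.
TTR = 10 / 14 = 0.714

0.714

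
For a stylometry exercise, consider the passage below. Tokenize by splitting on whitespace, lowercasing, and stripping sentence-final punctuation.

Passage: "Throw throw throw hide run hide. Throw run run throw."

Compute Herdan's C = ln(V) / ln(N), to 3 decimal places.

N = 10, V = 3.
ln(V) = 1.098612, ln(N) = 2.302585
C = 1.098612 / 2.302585 = 0.477

0.477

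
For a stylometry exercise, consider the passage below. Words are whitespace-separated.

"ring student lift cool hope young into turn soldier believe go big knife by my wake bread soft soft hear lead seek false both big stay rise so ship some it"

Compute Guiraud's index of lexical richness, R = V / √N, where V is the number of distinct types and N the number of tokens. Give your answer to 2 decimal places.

N = 31, V = 29.
√N = 5.567764
R = 29 / 5.567764 = 5.21

5.21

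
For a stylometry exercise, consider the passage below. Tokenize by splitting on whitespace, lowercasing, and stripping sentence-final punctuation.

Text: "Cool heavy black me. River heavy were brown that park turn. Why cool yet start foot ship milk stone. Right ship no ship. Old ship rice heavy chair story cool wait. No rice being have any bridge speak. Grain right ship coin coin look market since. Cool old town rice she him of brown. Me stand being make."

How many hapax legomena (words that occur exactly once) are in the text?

Frequencies: ship:5, cool:4, heavy:3, rice:3, me:2, brown:2, right:2, no:2, old:2, being:2, coin:2, black:1, river:1, were:1, that:1, park:1, turn:1, why:1, yet:1, start:1, … (20 more, each freq 1)
Hapax (freq=1): any, black, bridge, chair, foot, grain, have, him, look, make, market, milk, of, park, river, she, since, speak, stand, start, stone, story, that, town, turn, wait, were, why, yet

29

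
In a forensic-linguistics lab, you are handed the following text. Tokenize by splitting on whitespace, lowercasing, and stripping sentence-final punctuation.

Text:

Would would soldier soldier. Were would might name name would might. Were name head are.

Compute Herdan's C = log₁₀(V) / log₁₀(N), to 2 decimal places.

N = 15, V = 7.
log₁₀(V) = 0.845098, log₁₀(N) = 1.176091
C = 0.845098 / 1.176091 = 0.72

0.72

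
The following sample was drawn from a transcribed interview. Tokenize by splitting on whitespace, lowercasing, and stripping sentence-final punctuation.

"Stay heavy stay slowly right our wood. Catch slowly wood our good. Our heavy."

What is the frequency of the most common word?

3

Frequencies: our:3, stay:2, heavy:2, slowly:2, wood:2, right:1, catch:1, good:1
Most common: 'our' with frequency 3.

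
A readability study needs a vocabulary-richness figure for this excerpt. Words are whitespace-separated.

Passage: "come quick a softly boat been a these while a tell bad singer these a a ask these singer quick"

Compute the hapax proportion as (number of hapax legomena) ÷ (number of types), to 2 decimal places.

Frequencies: a:5, these:3, quick:2, singer:2, come:1, softly:1, boat:1, been:1, while:1, tell:1, bad:1, ask:1
Hapax count = 8; type count = 12.
Ratio = 8 / 12 = 0.67

0.67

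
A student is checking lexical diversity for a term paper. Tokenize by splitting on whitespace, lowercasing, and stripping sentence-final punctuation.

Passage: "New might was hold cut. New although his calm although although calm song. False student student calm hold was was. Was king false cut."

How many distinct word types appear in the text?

Distinct types: {although, calm, cut, false, his, hold, king, might, new, song, student, was}
V = 12

12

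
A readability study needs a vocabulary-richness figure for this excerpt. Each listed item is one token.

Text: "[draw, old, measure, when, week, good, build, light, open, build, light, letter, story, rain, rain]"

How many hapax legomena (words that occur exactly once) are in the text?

9

Frequencies: build:2, light:2, rain:2, draw:1, old:1, measure:1, when:1, week:1, good:1, open:1, letter:1, story:1
Hapax (freq=1): draw, good, letter, measure, old, open, story, week, when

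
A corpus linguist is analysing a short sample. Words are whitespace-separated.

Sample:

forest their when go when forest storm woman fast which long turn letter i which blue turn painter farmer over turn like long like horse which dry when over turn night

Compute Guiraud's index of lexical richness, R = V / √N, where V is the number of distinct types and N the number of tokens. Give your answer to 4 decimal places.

3.5921

N = 31, V = 20.
√N = 5.567764
R = 20 / 5.567764 = 3.5921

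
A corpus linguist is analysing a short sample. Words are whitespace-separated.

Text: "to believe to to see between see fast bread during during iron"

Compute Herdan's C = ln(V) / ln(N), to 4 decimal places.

0.8368

N = 12, V = 8.
ln(V) = 2.079442, ln(N) = 2.484907
C = 2.079442 / 2.484907 = 0.8368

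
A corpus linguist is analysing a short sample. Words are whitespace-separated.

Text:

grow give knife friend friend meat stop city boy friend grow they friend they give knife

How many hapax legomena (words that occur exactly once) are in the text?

Frequencies: friend:4, grow:2, give:2, knife:2, they:2, meat:1, stop:1, city:1, boy:1
Hapax (freq=1): boy, city, meat, stop

4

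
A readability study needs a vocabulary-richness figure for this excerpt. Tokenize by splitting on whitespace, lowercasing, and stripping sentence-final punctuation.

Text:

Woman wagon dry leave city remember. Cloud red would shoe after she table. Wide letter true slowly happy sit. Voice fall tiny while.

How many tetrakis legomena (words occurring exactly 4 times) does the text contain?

Frequencies: woman:1, wagon:1, dry:1, leave:1, city:1, remember:1, cloud:1, red:1, would:1, shoe:1, after:1, she:1, table:1, wide:1, letter:1, true:1, slowly:1, happy:1, sit:1, voice:1, … (3 more, each freq 1)
Words with frequency 4: (none)

0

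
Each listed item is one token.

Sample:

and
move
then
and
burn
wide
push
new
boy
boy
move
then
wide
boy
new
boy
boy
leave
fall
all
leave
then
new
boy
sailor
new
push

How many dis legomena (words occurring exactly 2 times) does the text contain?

5

Frequencies: boy:6, new:4, then:3, and:2, move:2, wide:2, push:2, leave:2, burn:1, fall:1, all:1, sailor:1
Words with frequency 2: and, leave, move, push, wide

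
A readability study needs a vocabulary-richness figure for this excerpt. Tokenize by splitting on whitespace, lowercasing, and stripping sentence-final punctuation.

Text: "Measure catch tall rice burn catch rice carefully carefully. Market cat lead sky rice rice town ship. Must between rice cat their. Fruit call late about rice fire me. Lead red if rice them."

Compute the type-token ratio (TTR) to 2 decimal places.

0.71

N = 34 tokens, V = 24 types.
TTR = V / N = 24 / 34 = 0.71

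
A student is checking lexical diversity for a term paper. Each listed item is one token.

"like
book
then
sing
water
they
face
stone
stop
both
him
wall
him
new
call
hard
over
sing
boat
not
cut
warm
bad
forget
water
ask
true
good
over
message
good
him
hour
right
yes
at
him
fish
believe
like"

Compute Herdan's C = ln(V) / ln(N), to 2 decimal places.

N = 40, V = 32.
ln(V) = 3.465736, ln(N) = 3.688879
C = 3.465736 / 3.688879 = 0.94

0.94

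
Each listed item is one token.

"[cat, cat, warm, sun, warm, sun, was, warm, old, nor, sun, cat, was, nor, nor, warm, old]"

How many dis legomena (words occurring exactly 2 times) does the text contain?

Frequencies: warm:4, cat:3, sun:3, nor:3, was:2, old:2
Words with frequency 2: old, was

2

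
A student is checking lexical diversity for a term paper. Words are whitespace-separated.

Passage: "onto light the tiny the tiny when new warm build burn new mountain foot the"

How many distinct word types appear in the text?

11

Distinct types: {build, burn, foot, light, mountain, new, onto, the, tiny, warm, when}
V = 11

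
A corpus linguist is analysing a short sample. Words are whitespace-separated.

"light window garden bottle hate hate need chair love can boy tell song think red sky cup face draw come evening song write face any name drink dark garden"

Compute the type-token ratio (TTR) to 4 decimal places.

0.8621

N = 29 tokens, V = 25 types.
TTR = V / N = 25 / 29 = 0.8621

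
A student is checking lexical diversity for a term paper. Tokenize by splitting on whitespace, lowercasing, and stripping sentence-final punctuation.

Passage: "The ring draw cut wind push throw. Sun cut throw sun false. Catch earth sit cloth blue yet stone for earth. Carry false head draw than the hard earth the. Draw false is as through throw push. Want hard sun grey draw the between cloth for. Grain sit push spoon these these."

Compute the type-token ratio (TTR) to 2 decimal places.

0.58

N = 52 tokens, V = 30 types.
TTR = V / N = 30 / 52 = 0.58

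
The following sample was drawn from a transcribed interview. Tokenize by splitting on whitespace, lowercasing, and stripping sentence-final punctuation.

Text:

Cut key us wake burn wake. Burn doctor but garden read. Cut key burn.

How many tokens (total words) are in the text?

14

Tokens: cut, key, us, wake, burn, wake, burn, doctor, but, garden, read, cut, key, burn
N = 14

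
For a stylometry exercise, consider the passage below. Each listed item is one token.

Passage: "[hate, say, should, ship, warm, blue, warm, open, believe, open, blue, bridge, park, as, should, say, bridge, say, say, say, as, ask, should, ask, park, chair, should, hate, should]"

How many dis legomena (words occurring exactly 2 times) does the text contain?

Frequencies: say:5, should:5, hate:2, warm:2, blue:2, open:2, bridge:2, park:2, as:2, ask:2, ship:1, believe:1, chair:1
Words with frequency 2: as, ask, blue, bridge, hate, open, park, warm

8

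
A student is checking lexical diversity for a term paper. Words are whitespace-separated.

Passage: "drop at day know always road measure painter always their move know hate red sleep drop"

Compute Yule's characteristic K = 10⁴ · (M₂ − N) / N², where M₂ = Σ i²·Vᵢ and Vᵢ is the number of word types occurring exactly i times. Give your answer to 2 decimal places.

234.38

Frequencies: drop:2, know:2, always:2, at:1, day:1, road:1, measure:1, painter:1, their:1, move:1, hate:1, red:1, sleep:1
N = 16. Frequency spectrum: V_1=10, V_2=3
M₂ = 1²·10 + 2²·3 = 22
K = 10000 × (22 − 16) / 16² = 234.38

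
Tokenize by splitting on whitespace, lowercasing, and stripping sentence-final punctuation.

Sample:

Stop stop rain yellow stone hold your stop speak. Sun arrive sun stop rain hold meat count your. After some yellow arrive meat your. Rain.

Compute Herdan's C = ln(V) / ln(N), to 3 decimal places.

0.797

N = 25, V = 13.
ln(V) = 2.564949, ln(N) = 3.218876
C = 2.564949 / 3.218876 = 0.797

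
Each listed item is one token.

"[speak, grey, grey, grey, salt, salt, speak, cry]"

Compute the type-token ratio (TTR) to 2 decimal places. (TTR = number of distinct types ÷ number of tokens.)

0.50

N = 8 tokens, V = 4 types.
TTR = V / N = 4 / 8 = 0.50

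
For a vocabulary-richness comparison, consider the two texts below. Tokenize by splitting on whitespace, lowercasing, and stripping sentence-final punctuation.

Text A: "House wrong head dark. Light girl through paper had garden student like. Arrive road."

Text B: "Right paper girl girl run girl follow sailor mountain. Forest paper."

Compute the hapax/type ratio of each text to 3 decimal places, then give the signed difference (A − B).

A: hapax=14, V=14, ratio=1.000
B: hapax=6, V=8, ratio=0.750
Difference = 1.000 − 0.750 = 0.250

0.250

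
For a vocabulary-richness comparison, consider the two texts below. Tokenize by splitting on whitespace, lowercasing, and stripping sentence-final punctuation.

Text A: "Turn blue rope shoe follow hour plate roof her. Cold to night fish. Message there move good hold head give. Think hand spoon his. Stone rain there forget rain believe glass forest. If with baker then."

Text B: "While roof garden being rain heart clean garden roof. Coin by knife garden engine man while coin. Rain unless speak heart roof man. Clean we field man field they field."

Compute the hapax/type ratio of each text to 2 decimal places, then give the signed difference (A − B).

A: hapax=32, V=34, ratio=0.94
B: hapax=8, V=17, ratio=0.47
Difference = 0.94 − 0.47 = 0.47

0.47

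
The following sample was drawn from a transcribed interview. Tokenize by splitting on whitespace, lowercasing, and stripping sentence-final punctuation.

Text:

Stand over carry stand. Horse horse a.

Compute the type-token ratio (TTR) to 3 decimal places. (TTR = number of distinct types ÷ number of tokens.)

N = 7 tokens, V = 5 types.
TTR = V / N = 5 / 7 = 0.714

0.714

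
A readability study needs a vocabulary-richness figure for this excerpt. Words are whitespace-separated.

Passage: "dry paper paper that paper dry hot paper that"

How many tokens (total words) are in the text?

9

Tokens: dry, paper, paper, that, paper, dry, hot, paper, that
N = 9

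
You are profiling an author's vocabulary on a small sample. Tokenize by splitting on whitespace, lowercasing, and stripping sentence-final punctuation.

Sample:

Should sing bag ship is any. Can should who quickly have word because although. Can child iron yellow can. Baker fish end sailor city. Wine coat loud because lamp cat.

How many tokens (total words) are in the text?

Tokens: should, sing, bag, ship, is, any, can, should, who, quickly, have, word, because, although, can, child, iron, yellow, can, baker, fish, end, sailor, city, wine, coat, loud, because, lamp, cat
N = 30

30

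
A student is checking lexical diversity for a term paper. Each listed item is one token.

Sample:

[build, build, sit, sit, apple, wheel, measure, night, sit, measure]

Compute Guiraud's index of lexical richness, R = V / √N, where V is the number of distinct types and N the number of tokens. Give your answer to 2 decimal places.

1.90

N = 10, V = 6.
√N = 3.162278
R = 6 / 3.162278 = 1.90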